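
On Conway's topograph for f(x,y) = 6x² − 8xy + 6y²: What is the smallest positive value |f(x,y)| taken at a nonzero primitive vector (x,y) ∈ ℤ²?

translate: b→4 (≡-8 mod 12), so (6,-8,6)→(6,4,4)
flip: (6,4,4)→(4,-4,6)
translate: b→4 (≡-4 mod 8), so (4,-4,6)→(4,4,6)
reduced (well bottom): (4,4,6) with a≤c, −a<b≤a
well minimum = a = 4

4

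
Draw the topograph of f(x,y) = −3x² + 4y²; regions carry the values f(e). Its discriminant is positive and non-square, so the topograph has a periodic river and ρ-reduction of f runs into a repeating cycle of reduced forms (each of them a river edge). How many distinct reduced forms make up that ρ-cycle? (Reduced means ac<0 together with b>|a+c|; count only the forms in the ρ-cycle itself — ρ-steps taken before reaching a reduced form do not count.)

D = 48, ⌊√D⌋ = 6
descent: ρ → (4,0,-3)
descent: ρ → (-3,6,1)  [lands on river]
river: ρ → (1,6,-3)
ρ-cycle length = 2 (tail of 2 descent steps not counted)

2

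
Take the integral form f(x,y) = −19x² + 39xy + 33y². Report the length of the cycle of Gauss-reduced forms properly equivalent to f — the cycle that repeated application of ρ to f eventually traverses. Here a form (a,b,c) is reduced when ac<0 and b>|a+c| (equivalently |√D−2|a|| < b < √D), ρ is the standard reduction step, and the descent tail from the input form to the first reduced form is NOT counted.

D = 4029, ⌊√D⌋ = 63
river: ρ → (33,27,-25)
river: ρ → (-25,23,35)
river: ρ → (35,47,-13)
river: ρ → (-13,57,15)
river: ρ → (15,63,-1)
river: ρ → (-1,63,15)
river: ρ → (15,57,-13)
river: ρ → (-13,47,35)
river: ρ → (35,23,-25)
river: ρ → (-25,27,33)
river: ρ → (33,39,-19)
river: ρ → (-19,37,35)
river: ρ → (35,33,-21)
river: ρ → (-21,51,17)
river: ρ → (17,51,-21)
river: ρ → (-21,33,35)
river: ρ → (35,37,-19)
river: ρ → (-19,39,33)
ρ-cycle length = 18 (tail of 0 descent steps not counted)

18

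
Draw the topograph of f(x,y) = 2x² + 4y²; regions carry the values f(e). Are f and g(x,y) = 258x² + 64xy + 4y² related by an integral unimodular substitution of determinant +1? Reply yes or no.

D₁ = -32, D₂ = -32
f: reduced (well bottom): (2,0,4) with a≤c, −a<b≤a
g: flip: (258,64,4)→(4,-64,258)
g: translate: b→0 (≡-64 mod 8), so (4,-64,258)→(4,0,2)
g: flip: (4,0,2)→(2,0,4)
g: reduced (well bottom): (2,0,4) with a≤c, −a<b≤a
reduced forms (2, 0, 4) vs (2, 0, 4) ⇒ equivalent

yes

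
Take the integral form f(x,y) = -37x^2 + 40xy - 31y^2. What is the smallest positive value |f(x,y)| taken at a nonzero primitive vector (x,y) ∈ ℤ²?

translate: b→34 (≡-40 mod 74), so (37,-40,31)→(37,34,28)
flip: (37,34,28)→(28,-34,37)
translate: b→22 (≡-34 mod 56), so (28,-34,37)→(28,22,31)
reduced (well bottom): (28,22,31) with a≤c, −a<b≤a
well minimum |f| = |-28| = 28 (negative-definite)

28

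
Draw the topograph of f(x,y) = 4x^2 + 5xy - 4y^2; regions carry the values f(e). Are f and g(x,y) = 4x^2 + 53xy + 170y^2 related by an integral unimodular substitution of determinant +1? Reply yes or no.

D₁ = 89, D₂ = 89
river cycle of f (length 14): (-4, 3, 5), (5, 7, -2), (-2, 9, 1), (1, 9, -2), (-2, 7, 5), (5, 3, -4), (-4, 5, 4), (4, 3, -5), (-5, 7, 2), (2, 9, -1), … (4 more)
river cycle of g (length 14): (4, 5, -4), (-4, 3, 5), (5, 7, -2), (-2, 9, 1), (1, 9, -2), (-2, 7, 5), (5, 3, -4), (-4, 5, 4), (4, 3, -5), (-5, 7, 2), … (4 more)
cycles coincide ⇒ equivalent

yes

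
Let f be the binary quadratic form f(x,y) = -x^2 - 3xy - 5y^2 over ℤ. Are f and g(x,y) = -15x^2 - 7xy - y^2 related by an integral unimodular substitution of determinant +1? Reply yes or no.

D₁ = -11, D₂ = -11
f is negative-definite; reduce −f:
−f: translate: b→1 (≡3 mod 2), so (1,3,5)→(1,1,3)
−f: reduced (well bottom): (1,1,3) with a≤c, −a<b≤a
flip sign back: reduced form of f is (-1,-1,-3)
g is negative-definite; reduce −g:
−g: flip: (15,7,1)→(1,-7,15)
−g: translate: b→1 (≡-7 mod 2), so (1,-7,15)→(1,1,3)
−g: reduced (well bottom): (1,1,3) with a≤c, −a<b≤a
flip sign back: reduced form of g is (-1,-1,-3)
reduced forms (-1, -1, -3) vs (-1, -1, -3) ⇒ equivalent

yes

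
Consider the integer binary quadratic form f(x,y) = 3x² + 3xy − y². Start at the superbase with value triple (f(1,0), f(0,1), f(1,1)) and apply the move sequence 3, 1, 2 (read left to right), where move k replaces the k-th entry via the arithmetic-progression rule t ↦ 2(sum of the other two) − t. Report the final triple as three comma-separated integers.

start (3,-1,5) = (f(1,0),f(0,1),f(1,1))
replace slot 3: 2·(3+(-1)) − 5 = -1 → (3,-1,-1)
replace slot 1: 2·((-1)+(-1)) − 3 = -7 → (-7,-1,-1)
replace slot 2: 2·((-7)+(-1)) − (-1) = -15 → (-7,-15,-1)

-7,-15,-1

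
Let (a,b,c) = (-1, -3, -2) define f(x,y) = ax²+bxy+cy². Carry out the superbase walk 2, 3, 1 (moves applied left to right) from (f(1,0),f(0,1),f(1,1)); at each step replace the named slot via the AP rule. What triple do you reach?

start (-1,-2,-6) = (f(1,0),f(0,1),f(1,1))
replace slot 2: 2·((-1)+(-6)) − (-2) = -12 → (-1,-12,-6)
replace slot 3: 2·((-1)+(-12)) − (-6) = -20 → (-1,-12,-20)
replace slot 1: 2·((-12)+(-20)) − (-1) = -63 → (-63,-12,-20)

-63,-12,-20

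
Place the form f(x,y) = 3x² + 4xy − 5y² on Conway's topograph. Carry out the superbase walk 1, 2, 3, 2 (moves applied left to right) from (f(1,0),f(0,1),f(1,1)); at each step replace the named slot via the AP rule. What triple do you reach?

start (3,-5,2) = (f(1,0),f(0,1),f(1,1))
replace slot 1: 2·((-5)+2) − 3 = -9 → (-9,-5,2)
replace slot 2: 2·((-9)+2) − (-5) = -9 → (-9,-9,2)
replace slot 3: 2·((-9)+(-9)) − 2 = -38 → (-9,-9,-38)
replace slot 2: 2·((-9)+(-38)) − (-9) = -85 → (-9,-85,-38)

-9,-85,-38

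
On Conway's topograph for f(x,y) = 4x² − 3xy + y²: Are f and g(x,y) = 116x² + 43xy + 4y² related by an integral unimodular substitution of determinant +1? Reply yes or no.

D₁ = -7, D₂ = -7
f: flip: (4,-3,1)→(1,3,4)
f: translate: b→1 (≡3 mod 2), so (1,3,4)→(1,1,2)
f: reduced (well bottom): (1,1,2) with a≤c, −a<b≤a
g: flip: (116,43,4)→(4,-43,116)
g: translate: b→-3 (≡-43 mod 8), so (4,-43,116)→(4,-3,1)
g: flip: (4,-3,1)→(1,3,4)
g: translate: b→1 (≡3 mod 2), so (1,3,4)→(1,1,2)
g: reduced (well bottom): (1,1,2) with a≤c, −a<b≤a
reduced forms (1, 1, 2) vs (1, 1, 2) ⇒ equivalent

yes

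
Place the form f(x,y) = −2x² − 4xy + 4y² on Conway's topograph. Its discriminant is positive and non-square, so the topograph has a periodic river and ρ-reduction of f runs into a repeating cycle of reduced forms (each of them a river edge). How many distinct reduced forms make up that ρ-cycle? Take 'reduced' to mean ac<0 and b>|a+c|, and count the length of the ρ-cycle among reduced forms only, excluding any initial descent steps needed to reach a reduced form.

D = 48, ⌊√D⌋ = 6
descent: ρ → (4,4,-2)  [lands on river]
river: ρ → (-2,4,4)
ρ-cycle length = 2 (tail of 1 descent step not counted)

2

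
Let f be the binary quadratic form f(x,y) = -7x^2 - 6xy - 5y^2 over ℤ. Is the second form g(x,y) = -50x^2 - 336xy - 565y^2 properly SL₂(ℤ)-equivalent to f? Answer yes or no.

D₁ = -104, D₂ = -104
f is negative-definite; reduce −f:
−f: flip: (7,6,5)→(5,-6,7)
−f: translate: b→4 (≡-6 mod 10), so (5,-6,7)→(5,4,6)
−f: reduced (well bottom): (5,4,6) with a≤c, −a<b≤a
flip sign back: reduced form of f is (-5,-4,-6)
g is negative-definite; reduce −g:
−g: translate: b→36 (≡336 mod 100), so (50,336,565)→(50,36,7)
−g: flip: (50,36,7)→(7,-36,50)
−g: translate: b→6 (≡-36 mod 14), so (7,-36,50)→(7,6,5)
−g: flip: (7,6,5)→(5,-6,7)
−g: translate: b→4 (≡-6 mod 10), so (5,-6,7)→(5,4,6)
−g: reduced (well bottom): (5,4,6) with a≤c, −a<b≤a
flip sign back: reduced form of g is (-5,-4,-6)
reduced forms (-5, -4, -6) vs (-5, -4, -6) ⇒ equivalent

yes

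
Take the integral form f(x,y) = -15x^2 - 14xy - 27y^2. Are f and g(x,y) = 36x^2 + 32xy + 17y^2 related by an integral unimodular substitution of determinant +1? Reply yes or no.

D₁ = -1424, D₂ = -1424
f is negative-definite; reduce −f:
−f: reduced (well bottom): (15,14,27) with a≤c, −a<b≤a
flip sign back: reduced form of f is (-15,-14,-27)
g: flip: (36,32,17)→(17,-32,36)
g: translate: b→2 (≡-32 mod 34), so (17,-32,36)→(17,2,21)
g: reduced (well bottom): (17,2,21) with a≤c, −a<b≤a
reduced forms (-15, -14, -27) vs (17, 2, 21) ⇒ inequivalent

no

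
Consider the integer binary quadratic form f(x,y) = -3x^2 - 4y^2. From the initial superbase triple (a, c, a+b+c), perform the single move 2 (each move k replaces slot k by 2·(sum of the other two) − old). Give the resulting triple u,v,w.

start (-3,-4,-7) = (f(1,0),f(0,1),f(1,1))
replace slot 2: 2·((-3)+(-7)) − (-4) = -16 → (-3,-16,-7)

-3,-16,-7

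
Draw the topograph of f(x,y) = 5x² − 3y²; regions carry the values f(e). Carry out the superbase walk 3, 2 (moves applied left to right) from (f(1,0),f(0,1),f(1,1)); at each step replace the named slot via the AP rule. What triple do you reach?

start (5,-3,2) = (f(1,0),f(0,1),f(1,1))
replace slot 3: 2·(5+(-3)) − 2 = 2 → (5,-3,2)
replace slot 2: 2·(5+2) − (-3) = 17 → (5,17,2)

5,17,2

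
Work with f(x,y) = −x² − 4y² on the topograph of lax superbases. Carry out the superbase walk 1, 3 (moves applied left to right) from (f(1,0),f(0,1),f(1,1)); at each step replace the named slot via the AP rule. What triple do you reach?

start (-1,-4,-5) = (f(1,0),f(0,1),f(1,1))
replace slot 1: 2·((-4)+(-5)) − (-1) = -17 → (-17,-4,-5)
replace slot 3: 2·((-17)+(-4)) − (-5) = -37 → (-17,-4,-37)

-17,-4,-37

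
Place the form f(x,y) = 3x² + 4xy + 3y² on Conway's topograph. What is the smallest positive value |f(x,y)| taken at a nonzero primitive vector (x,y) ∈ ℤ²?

translate: b→-2 (≡4 mod 6), so (3,4,3)→(3,-2,2)
flip: (3,-2,2)→(2,2,3)
reduced (well bottom): (2,2,3) with a≤c, −a<b≤a
well minimum = a = 2

2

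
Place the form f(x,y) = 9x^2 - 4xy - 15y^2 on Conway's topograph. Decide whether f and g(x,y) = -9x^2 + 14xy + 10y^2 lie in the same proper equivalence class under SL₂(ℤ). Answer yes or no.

D₁ = 556, D₂ = 556
river cycle of f (length 18): (9, 14, -10), (-10, 6, 13), (13, 20, -3), (-3, 22, 6), (6, 14, -15), (-15, 16, 5), (5, 14, -18), (-18, 22, 1), (1, 22, -18), (-18, 14, 5), … (8 more)
river cycle of g (length 18): (10, 6, -13), (-13, 20, 3), (3, 22, -6), (-6, 14, 15), (15, 16, -5), (-5, 14, 18), (18, 22, -1), (-1, 22, 18), (18, 14, -5), (-5, 16, 15), … (8 more)
cycles differ ⇒ inequivalent

no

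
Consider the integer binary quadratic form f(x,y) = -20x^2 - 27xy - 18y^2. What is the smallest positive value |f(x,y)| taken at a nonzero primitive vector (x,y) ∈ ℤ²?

translate: b→-13 (≡27 mod 40), so (20,27,18)→(20,-13,11)
flip: (20,-13,11)→(11,13,20)
translate: b→-9 (≡13 mod 22), so (11,13,20)→(11,-9,18)
reduced (well bottom): (11,-9,18) with a≤c, −a<b≤a
well minimum |f| = |-11| = 11 (negative-definite)

11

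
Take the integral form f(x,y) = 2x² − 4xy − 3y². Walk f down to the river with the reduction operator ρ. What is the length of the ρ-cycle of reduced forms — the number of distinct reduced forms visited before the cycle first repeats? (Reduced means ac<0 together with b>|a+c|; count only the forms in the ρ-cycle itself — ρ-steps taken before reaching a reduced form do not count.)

D = 40, ⌊√D⌋ = 6
descent: ρ → (-3,4,2)  [lands on river]
river: ρ → (2,4,-3)
river: ρ → (-3,2,3)
river: ρ → (3,4,-2)
river: ρ → (-2,4,3)
river: ρ → (3,2,-3)
ρ-cycle length = 6 (tail of 1 descent step not counted)

6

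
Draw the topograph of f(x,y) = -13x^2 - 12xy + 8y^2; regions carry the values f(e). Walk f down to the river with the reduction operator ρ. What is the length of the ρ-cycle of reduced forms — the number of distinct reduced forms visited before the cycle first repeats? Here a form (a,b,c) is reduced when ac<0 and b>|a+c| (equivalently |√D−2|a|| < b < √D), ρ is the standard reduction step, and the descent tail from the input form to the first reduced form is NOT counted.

D = 560, ⌊√D⌋ = 23
descent: ρ → (8,12,-13)  [lands on river]
river: ρ → (-13,14,7)
river: ρ → (7,14,-13)
river: ρ → (-13,12,8)
river: ρ → (8,20,-5)
river: ρ → (-5,20,8)
ρ-cycle length = 6 (tail of 1 descent step not counted)

6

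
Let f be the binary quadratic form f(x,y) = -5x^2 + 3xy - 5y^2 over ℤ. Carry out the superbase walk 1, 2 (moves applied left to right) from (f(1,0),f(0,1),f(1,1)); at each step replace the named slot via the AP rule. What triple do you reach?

start (-5,-5,-7) = (f(1,0),f(0,1),f(1,1))
replace slot 1: 2·((-5)+(-7)) − (-5) = -19 → (-19,-5,-7)
replace slot 2: 2·((-19)+(-7)) − (-5) = -47 → (-19,-47,-7)

-19,-47,-7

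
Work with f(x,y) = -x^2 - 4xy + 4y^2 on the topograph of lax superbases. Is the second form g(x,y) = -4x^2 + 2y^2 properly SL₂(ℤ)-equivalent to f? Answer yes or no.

D₁ = 32, D₂ = 32
river cycle of f (length 2): (4, 4, -1), (-1, 4, 4)
river cycle of g (length 2): (2, 4, -2), (-2, 4, 2)
cycles differ ⇒ inequivalent

no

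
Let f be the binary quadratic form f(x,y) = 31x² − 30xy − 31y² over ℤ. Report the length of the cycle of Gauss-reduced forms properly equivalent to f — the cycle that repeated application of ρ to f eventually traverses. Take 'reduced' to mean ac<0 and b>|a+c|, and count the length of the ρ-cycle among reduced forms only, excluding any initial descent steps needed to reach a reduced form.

D = 4744, ⌊√D⌋ = 68
descent: ρ → (-31,30,31)  [lands on river]
river: ρ → (31,32,-30)
river: ρ → (-30,28,33)
river: ρ → (33,38,-25)
river: ρ → (-25,62,9)
river: ρ → (9,64,-18)
river: ρ → (-18,44,39)
river: ρ → (39,34,-23)
river: ρ → (-23,58,15)
river: ρ → (15,62,-15)
river: ρ → (-15,58,23)
river: ρ → (23,34,-39)
river: ρ → (-39,44,18)
river: ρ → (18,64,-9)
river: ρ → (-9,62,25)
river: ρ → (25,38,-33)
river: ρ → (-33,28,30)
river: ρ → (30,32,-31)
ρ-cycle length = 18 (tail of 1 descent step not counted)

18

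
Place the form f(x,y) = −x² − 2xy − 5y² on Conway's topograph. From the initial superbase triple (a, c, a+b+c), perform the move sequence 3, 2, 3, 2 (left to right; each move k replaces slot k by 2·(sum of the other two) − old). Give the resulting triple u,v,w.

start (-1,-5,-8) = (f(1,0),f(0,1),f(1,1))
replace slot 3: 2·((-1)+(-5)) − (-8) = -4 → (-1,-5,-4)
replace slot 2: 2·((-1)+(-4)) − (-5) = -5 → (-1,-5,-4)
replace slot 3: 2·((-1)+(-5)) − (-4) = -8 → (-1,-5,-8)
replace slot 2: 2·((-1)+(-8)) − (-5) = -13 → (-1,-13,-8)

-1,-13,-8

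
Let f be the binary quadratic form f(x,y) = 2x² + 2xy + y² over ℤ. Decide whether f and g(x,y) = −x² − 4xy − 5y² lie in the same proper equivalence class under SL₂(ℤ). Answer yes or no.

D₁ = -4, D₂ = -4
f: flip: (2,2,1)→(1,-2,2)
f: translate: b→0 (≡-2 mod 2), so (1,-2,2)→(1,0,1)
f: reduced (well bottom): (1,0,1) with a≤c, −a<b≤a
g is negative-definite; reduce −g:
−g: translate: b→0 (≡4 mod 2), so (1,4,5)→(1,0,1)
−g: reduced (well bottom): (1,0,1) with a≤c, −a<b≤a
flip sign back: reduced form of g is (-1,0,-1)
reduced forms (1, 0, 1) vs (-1, 0, -1) ⇒ inequivalent

no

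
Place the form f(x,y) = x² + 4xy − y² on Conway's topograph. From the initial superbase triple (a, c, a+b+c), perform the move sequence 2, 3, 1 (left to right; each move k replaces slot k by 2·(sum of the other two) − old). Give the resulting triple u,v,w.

start (1,-1,4) = (f(1,0),f(0,1),f(1,1))
replace slot 2: 2·(1+4) − (-1) = 11 → (1,11,4)
replace slot 3: 2·(1+11) − 4 = 20 → (1,11,20)
replace slot 1: 2·(11+20) − 1 = 61 → (61,11,20)

61,11,20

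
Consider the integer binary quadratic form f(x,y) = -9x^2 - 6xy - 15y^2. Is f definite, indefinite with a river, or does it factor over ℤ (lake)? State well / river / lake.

D = b²−4ac = (-6)² − 4·(-9)·(-15) = -504
D < 0 ⇒ definite ⇒ every region one sign ⇒ single well

well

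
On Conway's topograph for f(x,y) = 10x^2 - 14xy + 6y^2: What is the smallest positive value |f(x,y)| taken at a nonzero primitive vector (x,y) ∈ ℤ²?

translate: b→6 (≡-14 mod 20), so (10,-14,6)→(10,6,2)
flip: (10,6,2)→(2,-6,10)
translate: b→2 (≡-6 mod 4), so (2,-6,10)→(2,2,6)
reduced (well bottom): (2,2,6) with a≤c, −a<b≤a
well minimum = a = 2

2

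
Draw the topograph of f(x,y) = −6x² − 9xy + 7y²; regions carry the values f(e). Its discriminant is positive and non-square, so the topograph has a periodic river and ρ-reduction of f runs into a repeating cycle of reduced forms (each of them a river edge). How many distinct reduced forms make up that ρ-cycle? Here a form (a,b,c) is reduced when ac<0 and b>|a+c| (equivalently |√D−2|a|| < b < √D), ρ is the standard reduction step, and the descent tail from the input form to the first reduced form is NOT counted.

D = 249, ⌊√D⌋ = 15
descent: ρ → (7,9,-6)  [lands on river]
river: ρ → (-6,15,1)
river: ρ → (1,15,-6)
river: ρ → (-6,9,7)
river: ρ → (7,5,-8)
river: ρ → (-8,11,4)
river: ρ → (4,13,-5)
river: ρ → (-5,7,10)
river: ρ → (10,13,-2)
river: ρ → (-2,15,3)
river: ρ → (3,15,-2)
river: ρ → (-2,13,10)
river: ρ → (10,7,-5)
river: ρ → (-5,13,4)
river: ρ → (4,11,-8)
river: ρ → (-8,5,7)
ρ-cycle length = 16 (tail of 1 descent step not counted)

16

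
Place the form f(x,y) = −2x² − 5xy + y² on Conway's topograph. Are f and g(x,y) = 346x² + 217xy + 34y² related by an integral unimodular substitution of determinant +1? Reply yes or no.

D₁ = 33, D₂ = 33
river cycle of f (length 4): (1, 5, -2), (-2, 3, 3), (3, 3, -2), (-2, 5, 1)
river cycle of g (length 4): (1, 5, -2), (-2, 3, 3), (3, 3, -2), (-2, 5, 1)
cycles coincide ⇒ equivalent

yes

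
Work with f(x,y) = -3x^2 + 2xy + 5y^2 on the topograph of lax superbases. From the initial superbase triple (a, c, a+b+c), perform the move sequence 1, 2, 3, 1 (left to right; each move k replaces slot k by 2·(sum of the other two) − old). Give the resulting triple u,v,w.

start (-3,5,4) = (f(1,0),f(0,1),f(1,1))
replace slot 1: 2·(5+4) − (-3) = 21 → (21,5,4)
replace slot 2: 2·(21+4) − 5 = 45 → (21,45,4)
replace slot 3: 2·(21+45) − 4 = 128 → (21,45,128)
replace slot 1: 2·(45+128) − 21 = 325 → (325,45,128)

325,45,128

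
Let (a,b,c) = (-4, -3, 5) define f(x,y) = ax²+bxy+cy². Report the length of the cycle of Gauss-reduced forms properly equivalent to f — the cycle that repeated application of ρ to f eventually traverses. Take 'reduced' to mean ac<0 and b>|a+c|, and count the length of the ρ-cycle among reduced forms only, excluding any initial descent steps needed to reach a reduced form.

D = 89, ⌊√D⌋ = 9
descent: ρ → (5,3,-4)  [lands on river]
river: ρ → (-4,5,4)
river: ρ → (4,3,-5)
river: ρ → (-5,7,2)
river: ρ → (2,9,-1)
river: ρ → (-1,9,2)
river: ρ → (2,7,-5)
river: ρ → (-5,3,4)
river: ρ → (4,5,-4)
river: ρ → (-4,3,5)
river: ρ → (5,7,-2)
river: ρ → (-2,9,1)
river: ρ → (1,9,-2)
river: ρ → (-2,7,5)
ρ-cycle length = 14 (tail of 1 descent step not counted)

14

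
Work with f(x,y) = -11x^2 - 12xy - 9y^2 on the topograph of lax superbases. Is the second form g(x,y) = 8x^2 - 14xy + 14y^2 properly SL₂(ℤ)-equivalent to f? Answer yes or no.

D₁ = -252, D₂ = -252
f is negative-definite; reduce −f:
−f: translate: b→-10 (≡12 mod 22), so (11,12,9)→(11,-10,8)
−f: flip: (11,-10,8)→(8,10,11)
−f: translate: b→-6 (≡10 mod 16), so (8,10,11)→(8,-6,9)
−f: reduced (well bottom): (8,-6,9) with a≤c, −a<b≤a
flip sign back: reduced form of f is (-8,6,-9)
g: translate: b→2 (≡-14 mod 16), so (8,-14,14)→(8,2,8)
g: reduced (well bottom): (8,2,8) with a≤c, −a<b≤a
reduced forms (-8, 6, -9) vs (8, 2, 8) ⇒ inequivalent

no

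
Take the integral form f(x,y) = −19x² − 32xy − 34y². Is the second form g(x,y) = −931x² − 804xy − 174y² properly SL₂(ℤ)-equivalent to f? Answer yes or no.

D₁ = -1560, D₂ = -1560
f is negative-definite; reduce −f:
−f: translate: b→-6 (≡32 mod 38), so (19,32,34)→(19,-6,21)
−f: reduced (well bottom): (19,-6,21) with a≤c, −a<b≤a
flip sign back: reduced form of f is (-19,6,-21)
g is negative-definite; reduce −g:
−g: flip: (931,804,174)→(174,-804,931)
−g: translate: b→-108 (≡-804 mod 348), so (174,-804,931)→(174,-108,19)
−g: flip: (174,-108,19)→(19,108,174)
−g: translate: b→-6 (≡108 mod 38), so (19,108,174)→(19,-6,21)
−g: reduced (well bottom): (19,-6,21) with a≤c, −a<b≤a
flip sign back: reduced form of g is (-19,6,-21)
reduced forms (-19, 6, -21) vs (-19, 6, -21) ⇒ equivalent

yes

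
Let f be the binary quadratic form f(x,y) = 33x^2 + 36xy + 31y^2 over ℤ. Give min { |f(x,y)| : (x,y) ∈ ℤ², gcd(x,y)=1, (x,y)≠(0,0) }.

translate: b→-30 (≡36 mod 66), so (33,36,31)→(33,-30,28)
flip: (33,-30,28)→(28,30,33)
translate: b→-26 (≡30 mod 56), so (28,30,33)→(28,-26,31)
reduced (well bottom): (28,-26,31) with a≤c, −a<b≤a
well minimum = a = 28

28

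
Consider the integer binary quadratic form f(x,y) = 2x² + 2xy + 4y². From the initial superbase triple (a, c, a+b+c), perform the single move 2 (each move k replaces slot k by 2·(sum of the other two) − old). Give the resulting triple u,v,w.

start (2,4,8) = (f(1,0),f(0,1),f(1,1))
replace slot 2: 2·(2+8) − 4 = 16 → (2,16,8)

2,16,8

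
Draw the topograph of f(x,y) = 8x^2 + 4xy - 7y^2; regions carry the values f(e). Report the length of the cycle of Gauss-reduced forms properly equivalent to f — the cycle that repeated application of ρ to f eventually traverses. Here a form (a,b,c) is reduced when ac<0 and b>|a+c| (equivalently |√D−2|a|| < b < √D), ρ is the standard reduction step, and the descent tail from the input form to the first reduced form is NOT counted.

D = 240, ⌊√D⌋ = 15
river: ρ → (-7,10,5)
river: ρ → (5,10,-7)
river: ρ → (-7,4,8)
river: ρ → (8,12,-3)
river: ρ → (-3,12,8)
river: ρ → (8,4,-7)
ρ-cycle length = 6 (tail of 0 descent steps not counted)

6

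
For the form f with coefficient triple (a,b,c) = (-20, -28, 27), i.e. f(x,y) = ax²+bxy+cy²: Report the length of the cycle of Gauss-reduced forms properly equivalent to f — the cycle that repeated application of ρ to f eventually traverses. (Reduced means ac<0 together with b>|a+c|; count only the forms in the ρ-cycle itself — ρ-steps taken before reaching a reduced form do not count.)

D = 2944, ⌊√D⌋ = 54
descent: ρ → (27,28,-20)  [lands on river]
river: ρ → (-20,52,3)
river: ρ → (3,50,-37)
river: ρ → (-37,24,16)
river: ρ → (16,40,-21)
river: ρ → (-21,44,12)
river: ρ → (12,52,-5)
river: ρ → (-5,48,32)
river: ρ → (32,16,-21)
river: ρ → (-21,26,27)
ρ-cycle length = 10 (tail of 1 descent step not counted)

10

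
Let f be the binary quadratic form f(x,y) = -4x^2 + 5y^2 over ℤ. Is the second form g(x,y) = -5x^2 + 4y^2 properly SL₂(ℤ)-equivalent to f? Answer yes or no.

D₁ = 80, D₂ = 80
river cycle of f (length 2): (-4, 8, 1), (1, 8, -4)
river cycle of g (length 2): (4, 8, -1), (-1, 8, 4)
cycles differ ⇒ inequivalent

no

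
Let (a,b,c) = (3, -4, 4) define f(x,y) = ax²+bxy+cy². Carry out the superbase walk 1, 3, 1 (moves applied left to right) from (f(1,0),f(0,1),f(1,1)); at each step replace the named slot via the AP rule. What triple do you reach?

start (3,4,3) = (f(1,0),f(0,1),f(1,1))
replace slot 1: 2·(4+3) − 3 = 11 → (11,4,3)
replace slot 3: 2·(11+4) − 3 = 27 → (11,4,27)
replace slot 1: 2·(4+27) − 11 = 51 → (51,4,27)

51,4,27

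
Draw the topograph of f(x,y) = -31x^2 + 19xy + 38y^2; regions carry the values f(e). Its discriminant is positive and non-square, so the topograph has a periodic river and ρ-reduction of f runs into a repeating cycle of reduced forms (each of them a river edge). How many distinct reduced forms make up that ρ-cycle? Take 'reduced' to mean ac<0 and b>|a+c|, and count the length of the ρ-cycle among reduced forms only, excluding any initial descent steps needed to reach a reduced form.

D = 5073, ⌊√D⌋ = 71
river: ρ → (38,57,-12)
river: ρ → (-12,63,23)
river: ρ → (23,29,-46)
river: ρ → (-46,63,6)
river: ρ → (6,69,-13)
river: ρ → (-13,61,26)
river: ρ → (26,43,-31)
river: ρ → (-31,19,38)
ρ-cycle length = 8 (tail of 0 descent steps not counted)

8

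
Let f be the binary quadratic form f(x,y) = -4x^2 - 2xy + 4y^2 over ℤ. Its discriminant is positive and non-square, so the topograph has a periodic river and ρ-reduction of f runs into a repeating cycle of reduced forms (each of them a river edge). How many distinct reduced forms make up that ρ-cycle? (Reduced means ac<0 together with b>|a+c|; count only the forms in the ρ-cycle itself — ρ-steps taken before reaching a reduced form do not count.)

D = 68, ⌊√D⌋ = 8
descent: ρ → (4,2,-4)  [lands on river]
river: ρ → (-4,6,2)
river: ρ → (2,6,-4)
river: ρ → (-4,2,4)
river: ρ → (4,6,-2)
river: ρ → (-2,6,4)
ρ-cycle length = 6 (tail of 1 descent step not counted)

6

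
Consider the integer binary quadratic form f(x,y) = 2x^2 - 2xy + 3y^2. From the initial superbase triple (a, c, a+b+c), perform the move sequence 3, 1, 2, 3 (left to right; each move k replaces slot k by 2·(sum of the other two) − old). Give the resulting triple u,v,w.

start (2,3,3) = (f(1,0),f(0,1),f(1,1))
replace slot 3: 2·(2+3) − 3 = 7 → (2,3,7)
replace slot 1: 2·(3+7) − 2 = 18 → (18,3,7)
replace slot 2: 2·(18+7) − 3 = 47 → (18,47,7)
replace slot 3: 2·(18+47) − 7 = 123 → (18,47,123)

18,47,123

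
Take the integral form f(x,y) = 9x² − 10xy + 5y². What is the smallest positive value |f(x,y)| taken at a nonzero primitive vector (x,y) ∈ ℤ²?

translate: b→8 (≡-10 mod 18), so (9,-10,5)→(9,8,4)
flip: (9,8,4)→(4,-8,9)
translate: b→0 (≡-8 mod 8), so (4,-8,9)→(4,0,5)
reduced (well bottom): (4,0,5) with a≤c, −a<b≤a
well minimum = a = 4

4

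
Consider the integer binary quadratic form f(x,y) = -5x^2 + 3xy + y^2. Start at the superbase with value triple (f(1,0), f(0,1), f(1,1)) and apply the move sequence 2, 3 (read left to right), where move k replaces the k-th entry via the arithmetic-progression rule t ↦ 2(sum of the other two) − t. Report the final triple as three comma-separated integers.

start (-5,1,-1) = (f(1,0),f(0,1),f(1,1))
replace slot 2: 2·((-5)+(-1)) − 1 = -13 → (-5,-13,-1)
replace slot 3: 2·((-5)+(-13)) − (-1) = -35 → (-5,-13,-35)

-5,-13,-35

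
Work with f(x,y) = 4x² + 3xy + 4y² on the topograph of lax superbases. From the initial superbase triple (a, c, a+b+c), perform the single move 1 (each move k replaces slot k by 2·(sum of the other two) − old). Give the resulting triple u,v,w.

start (4,4,11) = (f(1,0),f(0,1),f(1,1))
replace slot 1: 2·(4+11) − 4 = 26 → (26,4,11)

26,4,11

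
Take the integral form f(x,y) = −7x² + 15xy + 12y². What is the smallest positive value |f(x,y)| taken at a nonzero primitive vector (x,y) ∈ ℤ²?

river: ρ → (12,9,-10)
river: ρ → (-10,11,11)
river: ρ → (11,11,-10)
river: ρ → (-10,9,12)
river: ρ → (12,15,-7)
river: ρ → (-7,13,14)
river: ρ → (14,15,-6)
river: ρ → (-6,21,5)
river: ρ → (5,19,-10)
river: ρ → (-10,21,3)
river: ρ → (3,21,-10)
river: ρ → (-10,19,5)
river: ρ → (5,21,-6)
river: ρ → (-6,15,14)
river: ρ → (14,13,-7)
river: ρ → (-7,15,12)
closes: descent 0, river 16
min |a| on river = 3

3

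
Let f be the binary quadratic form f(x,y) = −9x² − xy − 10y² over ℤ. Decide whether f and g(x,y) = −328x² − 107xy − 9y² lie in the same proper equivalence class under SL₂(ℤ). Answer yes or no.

D₁ = -359, D₂ = -359
f is negative-definite; reduce −f:
−f: reduced (well bottom): (9,1,10) with a≤c, −a<b≤a
flip sign back: reduced form of f is (-9,-1,-10)
g is negative-definite; reduce −g:
−g: flip: (328,107,9)→(9,-107,328)
−g: translate: b→1 (≡-107 mod 18), so (9,-107,328)→(9,1,10)
−g: reduced (well bottom): (9,1,10) with a≤c, −a<b≤a
flip sign back: reduced form of g is (-9,-1,-10)
reduced forms (-9, -1, -10) vs (-9, -1, -10) ⇒ equivalent

yes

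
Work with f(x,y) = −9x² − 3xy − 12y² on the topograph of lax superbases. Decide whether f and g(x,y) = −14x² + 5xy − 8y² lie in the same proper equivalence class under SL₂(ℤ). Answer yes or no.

D₁ = -423, D₂ = -423
f is negative-definite; reduce −f:
−f: reduced (well bottom): (9,3,12) with a≤c, −a<b≤a
flip sign back: reduced form of f is (-9,-3,-12)
g is negative-definite; reduce −g:
−g: flip: (14,-5,8)→(8,5,14)
−g: reduced (well bottom): (8,5,14) with a≤c, −a<b≤a
flip sign back: reduced form of g is (-8,-5,-14)
reduced forms (-9, -3, -12) vs (-8, -5, -14) ⇒ inequivalent

no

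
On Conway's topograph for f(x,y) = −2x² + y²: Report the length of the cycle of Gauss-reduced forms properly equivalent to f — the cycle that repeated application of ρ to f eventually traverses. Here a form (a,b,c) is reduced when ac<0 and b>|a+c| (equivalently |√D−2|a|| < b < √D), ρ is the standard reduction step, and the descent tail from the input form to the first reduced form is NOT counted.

D = 8, ⌊√D⌋ = 2
descent: ρ → (1,2,-1)  [lands on river]
river: ρ → (-1,2,1)
ρ-cycle length = 2 (tail of 1 descent step not counted)

2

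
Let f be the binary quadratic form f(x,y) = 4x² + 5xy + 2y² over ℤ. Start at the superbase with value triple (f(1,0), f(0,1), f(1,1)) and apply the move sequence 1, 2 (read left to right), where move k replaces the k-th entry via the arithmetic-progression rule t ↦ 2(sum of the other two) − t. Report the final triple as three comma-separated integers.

start (4,2,11) = (f(1,0),f(0,1),f(1,1))
replace slot 1: 2·(2+11) − 4 = 22 → (22,2,11)
replace slot 2: 2·(22+11) − 2 = 64 → (22,64,11)

22,64,11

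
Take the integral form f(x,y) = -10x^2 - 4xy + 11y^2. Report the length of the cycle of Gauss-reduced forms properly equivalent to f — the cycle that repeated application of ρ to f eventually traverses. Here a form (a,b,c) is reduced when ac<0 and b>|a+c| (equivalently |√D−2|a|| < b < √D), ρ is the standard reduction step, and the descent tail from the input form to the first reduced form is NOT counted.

D = 456, ⌊√D⌋ = 21
descent: ρ → (11,4,-10)  [lands on river]
river: ρ → (-10,16,5)
river: ρ → (5,14,-13)
river: ρ → (-13,12,6)
river: ρ → (6,12,-13)
river: ρ → (-13,14,5)
river: ρ → (5,16,-10)
river: ρ → (-10,4,11)
river: ρ → (11,18,-3)
river: ρ → (-3,18,11)
ρ-cycle length = 10 (tail of 1 descent step not counted)

10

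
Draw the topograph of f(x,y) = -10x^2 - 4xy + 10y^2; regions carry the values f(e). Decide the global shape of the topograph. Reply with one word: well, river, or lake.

D = b²−4ac = (-4)² − 4·(-10)·10 = 416
D > 0 non-square ⇒ indefinite ⇒ periodic river

river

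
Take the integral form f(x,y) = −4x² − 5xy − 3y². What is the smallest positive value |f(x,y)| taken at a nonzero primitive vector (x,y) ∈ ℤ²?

translate: b→-3 (≡5 mod 8), so (4,5,3)→(4,-3,2)
flip: (4,-3,2)→(2,3,4)
translate: b→-1 (≡3 mod 4), so (2,3,4)→(2,-1,3)
reduced (well bottom): (2,-1,3) with a≤c, −a<b≤a
well minimum |f| = |-2| = 2 (negative-definite)

2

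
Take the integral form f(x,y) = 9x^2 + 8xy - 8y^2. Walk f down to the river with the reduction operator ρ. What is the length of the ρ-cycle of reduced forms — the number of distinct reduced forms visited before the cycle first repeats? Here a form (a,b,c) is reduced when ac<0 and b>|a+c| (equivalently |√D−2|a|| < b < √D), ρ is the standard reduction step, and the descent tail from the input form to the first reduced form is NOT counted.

D = 352, ⌊√D⌋ = 18
river: ρ → (-8,8,9)
river: ρ → (9,10,-7)
river: ρ → (-7,18,1)
river: ρ → (1,18,-7)
river: ρ → (-7,10,9)
river: ρ → (9,8,-8)
ρ-cycle length = 6 (tail of 0 descent steps not counted)

6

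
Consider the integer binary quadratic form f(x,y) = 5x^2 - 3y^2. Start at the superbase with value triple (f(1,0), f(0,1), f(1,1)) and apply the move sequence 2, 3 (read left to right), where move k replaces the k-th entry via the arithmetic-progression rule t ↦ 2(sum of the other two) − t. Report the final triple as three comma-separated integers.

start (5,-3,2) = (f(1,0),f(0,1),f(1,1))
replace slot 2: 2·(5+2) − (-3) = 17 → (5,17,2)
replace slot 3: 2·(5+17) − 2 = 42 → (5,17,42)

5,17,42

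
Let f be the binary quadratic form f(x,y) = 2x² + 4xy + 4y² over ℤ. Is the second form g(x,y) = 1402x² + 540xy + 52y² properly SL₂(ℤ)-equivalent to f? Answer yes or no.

D₁ = -16, D₂ = -16
f: translate: b→0 (≡4 mod 4), so (2,4,4)→(2,0,2)
f: reduced (well bottom): (2,0,2) with a≤c, −a<b≤a
g: flip: (1402,540,52)→(52,-540,1402)
g: translate: b→-20 (≡-540 mod 104), so (52,-540,1402)→(52,-20,2)
g: flip: (52,-20,2)→(2,20,52)
g: translate: b→0 (≡20 mod 4), so (2,20,52)→(2,0,2)
g: reduced (well bottom): (2,0,2) with a≤c, −a<b≤a
reduced forms (2, 0, 2) vs (2, 0, 2) ⇒ equivalent

yes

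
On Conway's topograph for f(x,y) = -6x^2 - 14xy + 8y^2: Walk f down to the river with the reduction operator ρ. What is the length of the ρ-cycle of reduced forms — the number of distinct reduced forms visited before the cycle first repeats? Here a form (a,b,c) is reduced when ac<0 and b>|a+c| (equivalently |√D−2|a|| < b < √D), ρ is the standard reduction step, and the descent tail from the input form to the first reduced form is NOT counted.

D = 388, ⌊√D⌋ = 19
descent: ρ → (8,14,-6)  [lands on river]
river: ρ → (-6,10,12)
river: ρ → (12,14,-4)
river: ρ → (-4,18,4)
river: ρ → (4,14,-12)
river: ρ → (-12,10,6)
river: ρ → (6,14,-8)
river: ρ → (-8,18,2)
river: ρ → (2,18,-8)
river: ρ → (-8,14,6)
river: ρ → (6,10,-12)
river: ρ → (-12,14,4)
river: ρ → (4,18,-4)
river: ρ → (-4,14,12)
river: ρ → (12,10,-6)
river: ρ → (-6,14,8)
river: ρ → (8,18,-2)
river: ρ → (-2,18,8)
ρ-cycle length = 18 (tail of 1 descent step not counted)

18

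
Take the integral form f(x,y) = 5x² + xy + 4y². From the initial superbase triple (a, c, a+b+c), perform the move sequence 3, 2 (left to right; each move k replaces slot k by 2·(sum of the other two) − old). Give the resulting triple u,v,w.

start (5,4,10) = (f(1,0),f(0,1),f(1,1))
replace slot 3: 2·(5+4) − 10 = 8 → (5,4,8)
replace slot 2: 2·(5+8) − 4 = 22 → (5,22,8)

5,22,8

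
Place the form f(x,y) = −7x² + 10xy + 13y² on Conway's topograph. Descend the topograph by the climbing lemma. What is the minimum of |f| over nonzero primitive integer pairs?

river: ρ → (13,16,-4)
river: ρ → (-4,16,13)
river: ρ → (13,10,-7)
river: ρ → (-7,18,5)
river: ρ → (5,12,-16)
river: ρ → (-16,20,1)
river: ρ → (1,20,-16)
river: ρ → (-16,12,5)
river: ρ → (5,18,-7)
river: ρ → (-7,10,13)
closes: descent 0, river 10
min |a| on river = 1

1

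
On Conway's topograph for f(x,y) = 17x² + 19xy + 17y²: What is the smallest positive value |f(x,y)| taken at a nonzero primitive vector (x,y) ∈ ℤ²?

translate: b→-15 (≡19 mod 34), so (17,19,17)→(17,-15,15)
flip: (17,-15,15)→(15,15,17)
reduced (well bottom): (15,15,17) with a≤c, −a<b≤a
well minimum = a = 15

15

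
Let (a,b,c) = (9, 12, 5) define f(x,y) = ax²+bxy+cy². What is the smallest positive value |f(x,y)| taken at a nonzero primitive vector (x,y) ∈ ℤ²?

translate: b→-6 (≡12 mod 18), so (9,12,5)→(9,-6,2)
flip: (9,-6,2)→(2,6,9)
translate: b→2 (≡6 mod 4), so (2,6,9)→(2,2,5)
reduced (well bottom): (2,2,5) with a≤c, −a<b≤a
well minimum = a = 2

2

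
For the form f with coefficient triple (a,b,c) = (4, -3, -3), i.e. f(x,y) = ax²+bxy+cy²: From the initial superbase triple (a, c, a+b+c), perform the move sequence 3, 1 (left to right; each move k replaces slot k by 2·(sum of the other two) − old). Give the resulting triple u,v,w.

start (4,-3,-2) = (f(1,0),f(0,1),f(1,1))
replace slot 3: 2·(4+(-3)) − (-2) = 4 → (4,-3,4)
replace slot 1: 2·((-3)+4) − 4 = -2 → (-2,-3,4)

-2,-3,4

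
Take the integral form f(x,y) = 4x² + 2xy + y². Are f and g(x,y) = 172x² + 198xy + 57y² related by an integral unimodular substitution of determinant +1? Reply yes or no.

D₁ = -12, D₂ = -12
f: flip: (4,2,1)→(1,-2,4)
f: translate: b→0 (≡-2 mod 2), so (1,-2,4)→(1,0,3)
f: reduced (well bottom): (1,0,3) with a≤c, −a<b≤a
g: translate: b→-146 (≡198 mod 344), so (172,198,57)→(172,-146,31)
g: flip: (172,-146,31)→(31,146,172)
g: translate: b→22 (≡146 mod 62), so (31,146,172)→(31,22,4)
g: flip: (31,22,4)→(4,-22,31)
g: translate: b→2 (≡-22 mod 8), so (4,-22,31)→(4,2,1)
g: flip: (4,2,1)→(1,-2,4)
g: translate: b→0 (≡-2 mod 2), so (1,-2,4)→(1,0,3)
g: reduced (well bottom): (1,0,3) with a≤c, −a<b≤a
reduced forms (1, 0, 3) vs (1, 0, 3) ⇒ equivalent

yes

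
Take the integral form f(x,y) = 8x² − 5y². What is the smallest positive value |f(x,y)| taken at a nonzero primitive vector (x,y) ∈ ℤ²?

descent: ρ → (-5,10,3)  [lands on river]
river: ρ → (3,8,-8)
river: ρ → (-8,8,3)
river: ρ → (3,10,-5)
closes: descent 1, river 4
min |a| on river = 3

3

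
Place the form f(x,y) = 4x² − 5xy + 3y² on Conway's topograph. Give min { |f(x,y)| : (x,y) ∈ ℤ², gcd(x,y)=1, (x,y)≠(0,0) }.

translate: b→3 (≡-5 mod 8), so (4,-5,3)→(4,3,2)
flip: (4,3,2)→(2,-3,4)
translate: b→1 (≡-3 mod 4), so (2,-3,4)→(2,1,3)
reduced (well bottom): (2,1,3) with a≤c, −a<b≤a
well minimum = a = 2

2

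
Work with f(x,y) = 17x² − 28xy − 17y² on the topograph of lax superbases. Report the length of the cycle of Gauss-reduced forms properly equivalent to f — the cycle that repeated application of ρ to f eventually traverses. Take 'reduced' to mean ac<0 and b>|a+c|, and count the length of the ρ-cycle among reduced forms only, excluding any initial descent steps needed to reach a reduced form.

D = 1940, ⌊√D⌋ = 44
descent: ρ → (-17,28,17)  [lands on river]
river: ρ → (17,40,-5)
river: ρ → (-5,40,17)
river: ρ → (17,28,-17)
river: ρ → (-17,40,5)
river: ρ → (5,40,-17)
ρ-cycle length = 6 (tail of 1 descent step not counted)

6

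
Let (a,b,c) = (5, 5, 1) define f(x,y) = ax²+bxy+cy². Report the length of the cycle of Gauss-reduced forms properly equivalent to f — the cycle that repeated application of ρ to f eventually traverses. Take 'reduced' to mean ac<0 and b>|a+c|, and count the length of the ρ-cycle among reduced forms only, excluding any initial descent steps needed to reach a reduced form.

D = 5, ⌊√D⌋ = 2
descent: ρ → (1,1,-1)  [lands on river]
river: ρ → (-1,1,1)
ρ-cycle length = 2 (tail of 1 descent step not counted)

2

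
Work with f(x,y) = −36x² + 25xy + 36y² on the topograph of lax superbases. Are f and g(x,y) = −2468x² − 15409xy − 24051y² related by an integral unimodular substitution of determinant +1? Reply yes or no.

D₁ = 5809, D₂ = 5809
river cycle of f (length 28): (36, 47, -25), (-25, 53, 30), (30, 67, -11), (-11, 65, 36), (36, 7, -40), (-40, 73, 3), (3, 71, -64), (-64, 57, 10), (10, 63, -46), (-46, 29, 27), … (18 more)
river cycle of g (length 28): (-36, 25, 36), (36, 47, -25), (-25, 53, 30), (30, 67, -11), (-11, 65, 36), (36, 7, -40), (-40, 73, 3), (3, 71, -64), (-64, 57, 10), (10, 63, -46), … (18 more)
cycles coincide ⇒ equivalent

yes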